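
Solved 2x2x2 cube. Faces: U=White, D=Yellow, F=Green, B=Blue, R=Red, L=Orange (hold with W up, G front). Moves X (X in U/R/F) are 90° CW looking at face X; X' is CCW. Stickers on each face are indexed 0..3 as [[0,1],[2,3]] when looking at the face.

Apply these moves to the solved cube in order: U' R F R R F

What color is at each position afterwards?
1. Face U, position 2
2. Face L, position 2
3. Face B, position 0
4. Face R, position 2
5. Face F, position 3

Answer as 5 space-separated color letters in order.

Answer: B O Y R W

Derivation:
After move 1 (U'): U=WWWW F=OOGG R=GGRR B=RRBB L=BBOO
After move 2 (R): R=RGRG U=WOWG F=OYGY D=YBYR B=WRWB
After move 3 (F): F=GOYY U=WOOB R=WGGG D=RRYR L=BYOB
After move 4 (R): R=GWGG U=WOOY F=GRYR D=RWYW B=BROB
After move 5 (R): R=GGGW U=WROR F=GWYW D=ROYB B=YROB
After move 6 (F): F=YGWW U=WRBY R=OGRW D=GGYB L=BROO
Query 1: U[2] = B
Query 2: L[2] = O
Query 3: B[0] = Y
Query 4: R[2] = R
Query 5: F[3] = W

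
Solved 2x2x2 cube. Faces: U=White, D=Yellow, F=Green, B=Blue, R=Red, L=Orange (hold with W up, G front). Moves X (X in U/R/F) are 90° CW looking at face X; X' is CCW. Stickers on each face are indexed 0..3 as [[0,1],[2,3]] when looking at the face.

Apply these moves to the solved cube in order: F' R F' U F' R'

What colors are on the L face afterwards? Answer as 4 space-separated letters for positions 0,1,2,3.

After move 1 (F'): F=GGGG U=WWRR R=YRYR D=OOYY L=OWOW
After move 2 (R): R=YYRR U=WGRG F=GOGY D=OBYB B=RBWB
After move 3 (F'): F=OYGG U=WGYR R=BYOR D=WWYB L=OGOR
After move 4 (U): U=YWRG F=BYGG R=RBOR B=OGWB L=OYOR
After move 5 (F'): F=YGBG U=YWRO R=WBWR D=YRYB L=OGOR
After move 6 (R'): R=BRWW U=YWRO F=YWBO D=YGYG B=BGRB
Query: L face = OGOR

Answer: O G O R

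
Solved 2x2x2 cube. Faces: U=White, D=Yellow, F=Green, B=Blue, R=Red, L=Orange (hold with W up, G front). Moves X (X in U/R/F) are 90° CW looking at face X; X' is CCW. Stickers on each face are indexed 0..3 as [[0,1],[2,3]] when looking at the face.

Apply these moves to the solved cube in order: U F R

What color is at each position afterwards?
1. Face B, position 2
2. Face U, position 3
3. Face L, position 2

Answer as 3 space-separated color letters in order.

Answer: W R O

Derivation:
After move 1 (U): U=WWWW F=RRGG R=BBRR B=OOBB L=GGOO
After move 2 (F): F=GRGR U=WWOG R=WBWR D=RBYY L=GYOY
After move 3 (R): R=WWRB U=WROR F=GBGY D=RBYO B=GOWB
Query 1: B[2] = W
Query 2: U[3] = R
Query 3: L[2] = O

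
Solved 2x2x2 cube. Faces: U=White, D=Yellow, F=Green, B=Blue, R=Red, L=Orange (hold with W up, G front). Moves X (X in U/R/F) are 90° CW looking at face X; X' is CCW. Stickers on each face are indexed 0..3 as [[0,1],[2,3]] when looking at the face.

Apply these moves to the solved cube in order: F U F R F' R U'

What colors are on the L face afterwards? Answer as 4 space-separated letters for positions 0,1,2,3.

After move 1 (F): F=GGGG U=WWOO R=WRWR D=RRYY L=OYOY
After move 2 (U): U=OWOW F=WRGG R=BBWR B=OYBB L=GGOY
After move 3 (F): F=GWGR U=OWYG R=OBWR D=WBYY L=GROR
After move 4 (R): R=WORB U=OWYR F=GBGY D=WBYO B=GYWB
After move 5 (F'): F=BYGG U=OWWR R=BOWB D=RRYO L=GROY
After move 6 (R): R=WBBO U=OYWG F=BRGO D=RWYG B=RYWB
After move 7 (U'): U=YGOW F=GRGO R=BRBO B=WBWB L=RYOY
Query: L face = RYOY

Answer: R Y O Y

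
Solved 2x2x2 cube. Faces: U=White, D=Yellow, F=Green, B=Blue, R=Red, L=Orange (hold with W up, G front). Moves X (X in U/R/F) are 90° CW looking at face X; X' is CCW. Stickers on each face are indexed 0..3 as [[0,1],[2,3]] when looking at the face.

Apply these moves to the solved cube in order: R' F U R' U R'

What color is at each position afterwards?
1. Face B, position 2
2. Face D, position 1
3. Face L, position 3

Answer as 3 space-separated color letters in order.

After move 1 (R'): R=RRRR U=WBWB F=GWGW D=YGYG B=YBYB
After move 2 (F): F=GGWW U=WBOO R=WRBR D=RRYG L=OYOG
After move 3 (U): U=OWOB F=WRWW R=YBBR B=OYYB L=GGOG
After move 4 (R'): R=BRYB U=OYOO F=WWWB D=RRYW B=GYRB
After move 5 (U): U=OOOY F=BRWB R=GYYB B=GGRB L=WWOG
After move 6 (R'): R=YBGY U=OROG F=BOWY D=RRYB B=WGRB
Query 1: B[2] = R
Query 2: D[1] = R
Query 3: L[3] = G

Answer: R R G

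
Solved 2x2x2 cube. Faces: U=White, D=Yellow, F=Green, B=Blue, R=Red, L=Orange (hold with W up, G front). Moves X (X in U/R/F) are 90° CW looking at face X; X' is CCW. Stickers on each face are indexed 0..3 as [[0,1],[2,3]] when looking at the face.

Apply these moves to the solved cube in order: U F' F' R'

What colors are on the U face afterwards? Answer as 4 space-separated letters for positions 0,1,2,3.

After move 1 (U): U=WWWW F=RRGG R=BBRR B=OOBB L=GGOO
After move 2 (F'): F=RGRG U=WWBR R=YBYR D=GOYY L=GWOW
After move 3 (F'): F=GGRR U=WWYY R=OBGR D=WWYY L=GROB
After move 4 (R'): R=BROG U=WBYO F=GWRY D=WGYR B=YOWB
Query: U face = WBYO

Answer: W B Y O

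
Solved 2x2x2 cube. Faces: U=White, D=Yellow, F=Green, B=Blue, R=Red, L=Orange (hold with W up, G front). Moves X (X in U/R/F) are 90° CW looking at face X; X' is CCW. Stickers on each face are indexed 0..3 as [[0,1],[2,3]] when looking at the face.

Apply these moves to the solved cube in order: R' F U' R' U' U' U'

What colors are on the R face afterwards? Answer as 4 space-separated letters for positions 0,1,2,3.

After move 1 (R'): R=RRRR U=WBWB F=GWGW D=YGYG B=YBYB
After move 2 (F): F=GGWW U=WBOO R=WRBR D=RRYG L=OYOG
After move 3 (U'): U=BOWO F=OYWW R=GGBR B=WRYB L=YBOG
After move 4 (R'): R=GRGB U=BYWW F=OOWO D=RYYW B=GRRB
After move 5 (U'): U=YWBW F=YBWO R=OOGB B=GRRB L=GROG
After move 6 (U'): U=WWYB F=GRWO R=YBGB B=OORB L=GROG
After move 7 (U'): U=WBWY F=GRWO R=GRGB B=YBRB L=OOOG
Query: R face = GRGB

Answer: G R G B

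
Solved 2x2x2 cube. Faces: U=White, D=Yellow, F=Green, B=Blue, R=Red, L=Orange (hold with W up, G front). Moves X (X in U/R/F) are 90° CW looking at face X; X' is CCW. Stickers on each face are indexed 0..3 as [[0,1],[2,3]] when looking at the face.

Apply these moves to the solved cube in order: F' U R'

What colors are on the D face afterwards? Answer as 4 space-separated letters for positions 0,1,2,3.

Answer: O R Y G

Derivation:
After move 1 (F'): F=GGGG U=WWRR R=YRYR D=OOYY L=OWOW
After move 2 (U): U=RWRW F=YRGG R=BBYR B=OWBB L=GGOW
After move 3 (R'): R=BRBY U=RBRO F=YWGW D=ORYG B=YWOB
Query: D face = ORYG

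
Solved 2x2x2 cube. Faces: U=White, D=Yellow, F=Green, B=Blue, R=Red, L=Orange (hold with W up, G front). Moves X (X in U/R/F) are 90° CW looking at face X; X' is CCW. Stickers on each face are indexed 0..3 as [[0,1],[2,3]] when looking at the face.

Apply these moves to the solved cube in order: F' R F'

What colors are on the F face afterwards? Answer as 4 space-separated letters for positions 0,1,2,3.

After move 1 (F'): F=GGGG U=WWRR R=YRYR D=OOYY L=OWOW
After move 2 (R): R=YYRR U=WGRG F=GOGY D=OBYB B=RBWB
After move 3 (F'): F=OYGG U=WGYR R=BYOR D=WWYB L=OGOR
Query: F face = OYGG

Answer: O Y G G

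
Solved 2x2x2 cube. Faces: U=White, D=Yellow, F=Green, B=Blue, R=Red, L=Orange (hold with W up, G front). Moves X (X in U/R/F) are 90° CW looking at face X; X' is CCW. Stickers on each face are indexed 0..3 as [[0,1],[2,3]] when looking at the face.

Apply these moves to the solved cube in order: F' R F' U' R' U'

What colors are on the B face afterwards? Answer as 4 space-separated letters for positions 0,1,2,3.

Answer: Y R W B

Derivation:
After move 1 (F'): F=GGGG U=WWRR R=YRYR D=OOYY L=OWOW
After move 2 (R): R=YYRR U=WGRG F=GOGY D=OBYB B=RBWB
After move 3 (F'): F=OYGG U=WGYR R=BYOR D=WWYB L=OGOR
After move 4 (U'): U=GRWY F=OGGG R=OYOR B=BYWB L=RBOR
After move 5 (R'): R=YROO U=GWWB F=ORGY D=WGYG B=BYWB
After move 6 (U'): U=WBGW F=RBGY R=OROO B=YRWB L=BYOR
Query: B face = YRWB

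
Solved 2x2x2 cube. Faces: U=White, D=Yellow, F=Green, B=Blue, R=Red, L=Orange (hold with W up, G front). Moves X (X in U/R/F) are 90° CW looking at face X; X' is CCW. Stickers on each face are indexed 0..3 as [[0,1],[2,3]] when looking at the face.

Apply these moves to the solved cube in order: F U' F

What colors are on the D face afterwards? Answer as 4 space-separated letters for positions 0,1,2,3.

Answer: W G Y Y

Derivation:
After move 1 (F): F=GGGG U=WWOO R=WRWR D=RRYY L=OYOY
After move 2 (U'): U=WOWO F=OYGG R=GGWR B=WRBB L=BBOY
After move 3 (F): F=GOGY U=WOYB R=WGOR D=WGYY L=BROR
Query: D face = WGYY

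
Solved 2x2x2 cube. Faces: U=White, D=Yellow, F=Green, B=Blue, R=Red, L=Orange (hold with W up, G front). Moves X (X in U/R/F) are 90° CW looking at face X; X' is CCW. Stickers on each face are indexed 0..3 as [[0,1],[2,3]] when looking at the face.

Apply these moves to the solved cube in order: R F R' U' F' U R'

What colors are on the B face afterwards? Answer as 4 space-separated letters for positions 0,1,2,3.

After move 1 (R): R=RRRR U=WGWG F=GYGY D=YBYB B=WBWB
After move 2 (F): F=GGYY U=WGOO R=WRGR D=RRYB L=OYOB
After move 3 (R'): R=RRWG U=WWOW F=GGYO D=RGYY B=BBRB
After move 4 (U'): U=WWWO F=OYYO R=GGWG B=RRRB L=BBOB
After move 5 (F'): F=YOOY U=WWGW R=GGRG D=BBYY L=BOOW
After move 6 (U): U=GWWW F=GGOY R=RRRG B=BORB L=YOOW
After move 7 (R'): R=RGRR U=GRWB F=GWOW D=BGYY B=YOBB
Query: B face = YOBB

Answer: Y O B B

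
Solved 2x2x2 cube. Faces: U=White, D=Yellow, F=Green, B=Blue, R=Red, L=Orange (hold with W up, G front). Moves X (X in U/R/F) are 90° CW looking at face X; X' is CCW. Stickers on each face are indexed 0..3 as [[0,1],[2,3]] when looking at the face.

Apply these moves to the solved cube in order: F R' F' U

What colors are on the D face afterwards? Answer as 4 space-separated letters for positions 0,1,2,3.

After move 1 (F): F=GGGG U=WWOO R=WRWR D=RRYY L=OYOY
After move 2 (R'): R=RRWW U=WBOB F=GWGO D=RGYG B=YBRB
After move 3 (F'): F=WOGG U=WBRW R=GRRW D=YYYG L=OBOO
After move 4 (U): U=RWWB F=GRGG R=YBRW B=OBRB L=WOOO
Query: D face = YYYG

Answer: Y Y Y G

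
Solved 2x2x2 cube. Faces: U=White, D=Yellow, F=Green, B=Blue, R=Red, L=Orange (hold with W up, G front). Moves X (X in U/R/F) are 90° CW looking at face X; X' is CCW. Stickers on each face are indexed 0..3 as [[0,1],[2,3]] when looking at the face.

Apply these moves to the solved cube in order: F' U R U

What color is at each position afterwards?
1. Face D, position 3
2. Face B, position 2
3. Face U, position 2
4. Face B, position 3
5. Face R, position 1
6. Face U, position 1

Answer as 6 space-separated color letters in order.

After move 1 (F'): F=GGGG U=WWRR R=YRYR D=OOYY L=OWOW
After move 2 (U): U=RWRW F=YRGG R=BBYR B=OWBB L=GGOW
After move 3 (R): R=YBRB U=RRRG F=YOGY D=OBYO B=WWWB
After move 4 (U): U=RRGR F=YBGY R=WWRB B=GGWB L=YOOW
Query 1: D[3] = O
Query 2: B[2] = W
Query 3: U[2] = G
Query 4: B[3] = B
Query 5: R[1] = W
Query 6: U[1] = R

Answer: O W G B W R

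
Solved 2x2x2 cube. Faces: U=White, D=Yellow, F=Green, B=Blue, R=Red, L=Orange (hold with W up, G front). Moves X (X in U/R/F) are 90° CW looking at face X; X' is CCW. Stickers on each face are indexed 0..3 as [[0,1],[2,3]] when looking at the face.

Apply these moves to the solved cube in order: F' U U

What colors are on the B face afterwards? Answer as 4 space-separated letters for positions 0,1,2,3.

Answer: G G B B

Derivation:
After move 1 (F'): F=GGGG U=WWRR R=YRYR D=OOYY L=OWOW
After move 2 (U): U=RWRW F=YRGG R=BBYR B=OWBB L=GGOW
After move 3 (U): U=RRWW F=BBGG R=OWYR B=GGBB L=YROW
Query: B face = GGBB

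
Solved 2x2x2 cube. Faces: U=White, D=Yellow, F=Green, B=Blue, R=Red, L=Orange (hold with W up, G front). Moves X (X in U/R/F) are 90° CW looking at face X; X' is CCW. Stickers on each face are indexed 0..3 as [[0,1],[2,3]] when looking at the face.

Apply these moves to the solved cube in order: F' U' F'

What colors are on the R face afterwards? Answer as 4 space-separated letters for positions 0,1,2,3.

After move 1 (F'): F=GGGG U=WWRR R=YRYR D=OOYY L=OWOW
After move 2 (U'): U=WRWR F=OWGG R=GGYR B=YRBB L=BBOW
After move 3 (F'): F=WGOG U=WRGY R=OGOR D=BWYY L=BROW
Query: R face = OGOR

Answer: O G O R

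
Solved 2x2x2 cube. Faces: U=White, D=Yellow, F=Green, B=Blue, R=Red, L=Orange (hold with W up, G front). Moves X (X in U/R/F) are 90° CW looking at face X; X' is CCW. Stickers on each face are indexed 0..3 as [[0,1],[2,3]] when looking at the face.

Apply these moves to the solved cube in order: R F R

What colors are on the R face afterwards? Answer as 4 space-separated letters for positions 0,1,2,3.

Answer: G W R R

Derivation:
After move 1 (R): R=RRRR U=WGWG F=GYGY D=YBYB B=WBWB
After move 2 (F): F=GGYY U=WGOO R=WRGR D=RRYB L=OYOB
After move 3 (R): R=GWRR U=WGOY F=GRYB D=RWYW B=OBGB
Query: R face = GWRR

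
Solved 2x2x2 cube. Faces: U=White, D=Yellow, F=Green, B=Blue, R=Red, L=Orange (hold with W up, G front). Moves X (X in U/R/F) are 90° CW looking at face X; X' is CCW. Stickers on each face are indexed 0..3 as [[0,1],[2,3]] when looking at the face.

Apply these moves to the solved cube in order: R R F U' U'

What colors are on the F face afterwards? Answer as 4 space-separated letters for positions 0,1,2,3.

Answer: G B B B

Derivation:
After move 1 (R): R=RRRR U=WGWG F=GYGY D=YBYB B=WBWB
After move 2 (R): R=RRRR U=WYWY F=GBGB D=YWYW B=GBGB
After move 3 (F): F=GGBB U=WYOO R=WRYR D=RRYW L=OYOW
After move 4 (U'): U=YOWO F=OYBB R=GGYR B=WRGB L=GBOW
After move 5 (U'): U=OOYW F=GBBB R=OYYR B=GGGB L=WROW
Query: F face = GBBB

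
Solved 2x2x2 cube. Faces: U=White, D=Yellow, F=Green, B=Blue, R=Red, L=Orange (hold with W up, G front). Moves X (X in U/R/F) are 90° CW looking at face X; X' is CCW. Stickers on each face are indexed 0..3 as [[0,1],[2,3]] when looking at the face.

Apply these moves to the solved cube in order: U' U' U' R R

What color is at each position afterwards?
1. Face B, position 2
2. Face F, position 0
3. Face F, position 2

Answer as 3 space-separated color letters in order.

After move 1 (U'): U=WWWW F=OOGG R=GGRR B=RRBB L=BBOO
After move 2 (U'): U=WWWW F=BBGG R=OORR B=GGBB L=RROO
After move 3 (U'): U=WWWW F=RRGG R=BBRR B=OOBB L=GGOO
After move 4 (R): R=RBRB U=WRWG F=RYGY D=YBYO B=WOWB
After move 5 (R): R=RRBB U=WYWY F=RBGO D=YWYW B=GORB
Query 1: B[2] = R
Query 2: F[0] = R
Query 3: F[2] = G

Answer: R R G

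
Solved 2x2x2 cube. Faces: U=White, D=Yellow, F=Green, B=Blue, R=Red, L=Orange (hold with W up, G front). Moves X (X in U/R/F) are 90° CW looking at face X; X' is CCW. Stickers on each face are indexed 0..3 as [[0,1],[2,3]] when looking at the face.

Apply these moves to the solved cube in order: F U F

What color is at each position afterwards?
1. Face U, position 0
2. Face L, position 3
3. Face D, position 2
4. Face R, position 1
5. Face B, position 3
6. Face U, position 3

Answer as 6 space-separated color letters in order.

After move 1 (F): F=GGGG U=WWOO R=WRWR D=RRYY L=OYOY
After move 2 (U): U=OWOW F=WRGG R=BBWR B=OYBB L=GGOY
After move 3 (F): F=GWGR U=OWYG R=OBWR D=WBYY L=GROR
Query 1: U[0] = O
Query 2: L[3] = R
Query 3: D[2] = Y
Query 4: R[1] = B
Query 5: B[3] = B
Query 6: U[3] = G

Answer: O R Y B B G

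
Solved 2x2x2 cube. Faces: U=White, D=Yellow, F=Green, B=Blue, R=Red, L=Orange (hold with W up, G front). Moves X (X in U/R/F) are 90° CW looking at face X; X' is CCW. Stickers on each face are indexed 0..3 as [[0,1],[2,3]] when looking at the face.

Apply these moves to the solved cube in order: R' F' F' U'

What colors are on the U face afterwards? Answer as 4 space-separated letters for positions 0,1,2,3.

After move 1 (R'): R=RRRR U=WBWB F=GWGW D=YGYG B=YBYB
After move 2 (F'): F=WWGG U=WBRR R=GRYR D=OOYG L=OBOW
After move 3 (F'): F=WGWG U=WBGY R=OROR D=BWYG L=OROR
After move 4 (U'): U=BYWG F=ORWG R=WGOR B=ORYB L=YBOR
Query: U face = BYWG

Answer: B Y W G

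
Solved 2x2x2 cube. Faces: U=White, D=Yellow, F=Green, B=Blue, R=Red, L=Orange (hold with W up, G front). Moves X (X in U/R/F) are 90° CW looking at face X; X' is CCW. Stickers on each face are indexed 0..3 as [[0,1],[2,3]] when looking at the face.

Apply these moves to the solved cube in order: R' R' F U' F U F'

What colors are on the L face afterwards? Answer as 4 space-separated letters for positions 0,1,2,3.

Answer: B O O B

Derivation:
After move 1 (R'): R=RRRR U=WBWB F=GWGW D=YGYG B=YBYB
After move 2 (R'): R=RRRR U=WYWY F=GBGB D=YWYW B=GBGB
After move 3 (F): F=GGBB U=WYOO R=WRYR D=RRYW L=OYOW
After move 4 (U'): U=YOWO F=OYBB R=GGYR B=WRGB L=GBOW
After move 5 (F): F=BOBY U=YOWB R=WGOR D=YGYW L=GROR
After move 6 (U): U=WYBO F=WGBY R=WROR B=GRGB L=BOOR
After move 7 (F'): F=GYWB U=WYWO R=GRYR D=ORYW L=BOOB
Query: L face = BOOB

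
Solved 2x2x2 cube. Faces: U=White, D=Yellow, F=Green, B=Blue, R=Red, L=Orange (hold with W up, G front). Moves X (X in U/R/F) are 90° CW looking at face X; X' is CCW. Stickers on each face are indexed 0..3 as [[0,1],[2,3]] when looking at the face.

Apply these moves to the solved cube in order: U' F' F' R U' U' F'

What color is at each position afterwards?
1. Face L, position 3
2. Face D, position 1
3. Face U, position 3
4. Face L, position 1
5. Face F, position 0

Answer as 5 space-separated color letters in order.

Answer: G G R W R

Derivation:
After move 1 (U'): U=WWWW F=OOGG R=GGRR B=RRBB L=BBOO
After move 2 (F'): F=OGOG U=WWGR R=YGYR D=BOYY L=BWOW
After move 3 (F'): F=GGOO U=WWYY R=OGBR D=WWYY L=BROG
After move 4 (R): R=BORG U=WGYO F=GWOY D=WBYR B=YRWB
After move 5 (U'): U=GOWY F=BROY R=GWRG B=BOWB L=YROG
After move 6 (U'): U=OYGW F=YROY R=BRRG B=GWWB L=BOOG
After move 7 (F'): F=RYYO U=OYBR R=BRWG D=OGYR L=BWOG
Query 1: L[3] = G
Query 2: D[1] = G
Query 3: U[3] = R
Query 4: L[1] = W
Query 5: F[0] = R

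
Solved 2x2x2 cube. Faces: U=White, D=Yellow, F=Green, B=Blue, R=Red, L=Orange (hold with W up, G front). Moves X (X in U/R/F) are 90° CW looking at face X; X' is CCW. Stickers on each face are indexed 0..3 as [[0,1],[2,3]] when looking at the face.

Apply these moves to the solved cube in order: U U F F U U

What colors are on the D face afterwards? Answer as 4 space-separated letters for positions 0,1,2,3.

Answer: W W Y Y

Derivation:
After move 1 (U): U=WWWW F=RRGG R=BBRR B=OOBB L=GGOO
After move 2 (U): U=WWWW F=BBGG R=OORR B=GGBB L=RROO
After move 3 (F): F=GBGB U=WWOR R=WOWR D=ROYY L=RYOY
After move 4 (F): F=GGBB U=WWYY R=OORR D=WWYY L=RROO
After move 5 (U): U=YWYW F=OOBB R=GGRR B=RRBB L=GGOO
After move 6 (U): U=YYWW F=GGBB R=RRRR B=GGBB L=OOOO
Query: D face = WWYY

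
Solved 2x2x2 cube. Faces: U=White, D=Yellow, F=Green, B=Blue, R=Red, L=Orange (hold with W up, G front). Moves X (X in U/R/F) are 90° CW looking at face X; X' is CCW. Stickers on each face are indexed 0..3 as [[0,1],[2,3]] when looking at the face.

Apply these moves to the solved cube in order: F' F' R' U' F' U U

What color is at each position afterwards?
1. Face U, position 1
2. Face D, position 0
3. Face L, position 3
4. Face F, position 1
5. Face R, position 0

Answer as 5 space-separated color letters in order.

Answer: G B W R Y

Derivation:
After move 1 (F'): F=GGGG U=WWRR R=YRYR D=OOYY L=OWOW
After move 2 (F'): F=GGGG U=WWYY R=OROR D=WWYY L=OROR
After move 3 (R'): R=RROO U=WBYB F=GWGY D=WGYG B=YBWB
After move 4 (U'): U=BBWY F=ORGY R=GWOO B=RRWB L=YBOR
After move 5 (F'): F=RYOG U=BBGO R=GWWO D=BRYG L=YYOW
After move 6 (U): U=GBOB F=GWOG R=RRWO B=YYWB L=RYOW
After move 7 (U): U=OGBB F=RROG R=YYWO B=RYWB L=GWOW
Query 1: U[1] = G
Query 2: D[0] = B
Query 3: L[3] = W
Query 4: F[1] = R
Query 5: R[0] = Y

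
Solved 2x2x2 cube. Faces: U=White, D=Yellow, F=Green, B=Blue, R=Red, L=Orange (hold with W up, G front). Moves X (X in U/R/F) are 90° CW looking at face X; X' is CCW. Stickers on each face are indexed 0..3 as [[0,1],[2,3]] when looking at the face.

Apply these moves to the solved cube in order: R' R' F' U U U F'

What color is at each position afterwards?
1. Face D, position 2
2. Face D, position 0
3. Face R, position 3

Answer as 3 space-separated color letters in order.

After move 1 (R'): R=RRRR U=WBWB F=GWGW D=YGYG B=YBYB
After move 2 (R'): R=RRRR U=WYWY F=GBGB D=YWYW B=GBGB
After move 3 (F'): F=BBGG U=WYRR R=WRYR D=OOYW L=OYOW
After move 4 (U): U=RWRY F=WRGG R=GBYR B=OYGB L=BBOW
After move 5 (U): U=RRYW F=GBGG R=OYYR B=BBGB L=WROW
After move 6 (U): U=YRWR F=OYGG R=BBYR B=WRGB L=GBOW
After move 7 (F'): F=YGOG U=YRBY R=OBOR D=BWYW L=GROW
Query 1: D[2] = Y
Query 2: D[0] = B
Query 3: R[3] = R

Answer: Y B R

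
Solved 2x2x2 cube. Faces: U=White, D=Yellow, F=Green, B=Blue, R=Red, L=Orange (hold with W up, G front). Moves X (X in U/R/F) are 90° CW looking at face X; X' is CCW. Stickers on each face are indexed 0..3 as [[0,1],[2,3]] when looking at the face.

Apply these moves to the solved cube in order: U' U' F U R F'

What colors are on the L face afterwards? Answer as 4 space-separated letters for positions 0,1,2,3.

Answer: G B O R

Derivation:
After move 1 (U'): U=WWWW F=OOGG R=GGRR B=RRBB L=BBOO
After move 2 (U'): U=WWWW F=BBGG R=OORR B=GGBB L=RROO
After move 3 (F): F=GBGB U=WWOR R=WOWR D=ROYY L=RYOY
After move 4 (U): U=OWRW F=WOGB R=GGWR B=RYBB L=GBOY
After move 5 (R): R=WGRG U=OORB F=WOGY D=RBYR B=WYWB
After move 6 (F'): F=OYWG U=OOWR R=BGRG D=BYYR L=GBOR
Query: L face = GBOR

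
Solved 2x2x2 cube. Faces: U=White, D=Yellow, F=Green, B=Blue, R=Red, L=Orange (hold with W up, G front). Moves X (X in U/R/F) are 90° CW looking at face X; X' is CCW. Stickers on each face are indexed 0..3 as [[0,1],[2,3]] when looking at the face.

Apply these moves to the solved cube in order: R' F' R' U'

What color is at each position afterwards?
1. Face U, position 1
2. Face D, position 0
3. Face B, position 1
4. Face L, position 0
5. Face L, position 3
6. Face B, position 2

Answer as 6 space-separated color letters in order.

Answer: Y O R G W O

Derivation:
After move 1 (R'): R=RRRR U=WBWB F=GWGW D=YGYG B=YBYB
After move 2 (F'): F=WWGG U=WBRR R=GRYR D=OOYG L=OBOW
After move 3 (R'): R=RRGY U=WYRY F=WBGR D=OWYG B=GBOB
After move 4 (U'): U=YYWR F=OBGR R=WBGY B=RROB L=GBOW
Query 1: U[1] = Y
Query 2: D[0] = O
Query 3: B[1] = R
Query 4: L[0] = G
Query 5: L[3] = W
Query 6: B[2] = O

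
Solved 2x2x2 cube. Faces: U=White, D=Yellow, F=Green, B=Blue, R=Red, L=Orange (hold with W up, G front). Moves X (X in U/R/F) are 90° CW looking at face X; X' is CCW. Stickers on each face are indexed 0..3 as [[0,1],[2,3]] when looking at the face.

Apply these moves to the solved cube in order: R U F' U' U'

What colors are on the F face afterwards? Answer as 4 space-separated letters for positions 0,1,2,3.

Answer: O O R G

Derivation:
After move 1 (R): R=RRRR U=WGWG F=GYGY D=YBYB B=WBWB
After move 2 (U): U=WWGG F=RRGY R=WBRR B=OOWB L=GYOO
After move 3 (F'): F=RYRG U=WWWR R=BBYR D=YOYB L=GGOG
After move 4 (U'): U=WRWW F=GGRG R=RYYR B=BBWB L=OOOG
After move 5 (U'): U=RWWW F=OORG R=GGYR B=RYWB L=BBOG
Query: F face = OORG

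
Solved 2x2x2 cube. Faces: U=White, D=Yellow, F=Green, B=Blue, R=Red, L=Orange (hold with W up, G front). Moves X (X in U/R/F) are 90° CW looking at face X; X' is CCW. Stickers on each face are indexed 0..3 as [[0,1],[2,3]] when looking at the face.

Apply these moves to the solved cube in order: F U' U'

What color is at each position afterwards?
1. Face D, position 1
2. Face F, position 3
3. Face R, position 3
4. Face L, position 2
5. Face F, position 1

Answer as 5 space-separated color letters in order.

After move 1 (F): F=GGGG U=WWOO R=WRWR D=RRYY L=OYOY
After move 2 (U'): U=WOWO F=OYGG R=GGWR B=WRBB L=BBOY
After move 3 (U'): U=OOWW F=BBGG R=OYWR B=GGBB L=WROY
Query 1: D[1] = R
Query 2: F[3] = G
Query 3: R[3] = R
Query 4: L[2] = O
Query 5: F[1] = B

Answer: R G R O B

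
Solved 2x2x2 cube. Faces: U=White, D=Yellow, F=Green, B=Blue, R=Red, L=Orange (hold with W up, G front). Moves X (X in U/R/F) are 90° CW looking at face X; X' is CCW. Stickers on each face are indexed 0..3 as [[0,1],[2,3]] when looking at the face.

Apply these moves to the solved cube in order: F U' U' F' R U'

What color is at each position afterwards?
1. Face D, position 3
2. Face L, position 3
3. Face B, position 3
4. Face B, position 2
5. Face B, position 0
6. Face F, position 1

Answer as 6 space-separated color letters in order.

After move 1 (F): F=GGGG U=WWOO R=WRWR D=RRYY L=OYOY
After move 2 (U'): U=WOWO F=OYGG R=GGWR B=WRBB L=BBOY
After move 3 (U'): U=OOWW F=BBGG R=OYWR B=GGBB L=WROY
After move 4 (F'): F=BGBG U=OOOW R=RYRR D=RYYY L=WWOW
After move 5 (R): R=RRRY U=OGOG F=BYBY D=RBYG B=WGOB
After move 6 (U'): U=GGOO F=WWBY R=BYRY B=RROB L=WGOW
Query 1: D[3] = G
Query 2: L[3] = W
Query 3: B[3] = B
Query 4: B[2] = O
Query 5: B[0] = R
Query 6: F[1] = W

Answer: G W B O R W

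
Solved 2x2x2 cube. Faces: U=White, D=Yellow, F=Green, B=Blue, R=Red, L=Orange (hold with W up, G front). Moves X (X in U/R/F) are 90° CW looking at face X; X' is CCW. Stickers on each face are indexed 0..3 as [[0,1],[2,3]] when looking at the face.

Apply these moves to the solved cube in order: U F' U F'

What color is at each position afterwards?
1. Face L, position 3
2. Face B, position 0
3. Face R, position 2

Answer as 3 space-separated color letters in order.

Answer: R G G

Derivation:
After move 1 (U): U=WWWW F=RRGG R=BBRR B=OOBB L=GGOO
After move 2 (F'): F=RGRG U=WWBR R=YBYR D=GOYY L=GWOW
After move 3 (U): U=BWRW F=YBRG R=OOYR B=GWBB L=RGOW
After move 4 (F'): F=BGYR U=BWOY R=OOGR D=GWYY L=RWOR
Query 1: L[3] = R
Query 2: B[0] = G
Query 3: R[2] = G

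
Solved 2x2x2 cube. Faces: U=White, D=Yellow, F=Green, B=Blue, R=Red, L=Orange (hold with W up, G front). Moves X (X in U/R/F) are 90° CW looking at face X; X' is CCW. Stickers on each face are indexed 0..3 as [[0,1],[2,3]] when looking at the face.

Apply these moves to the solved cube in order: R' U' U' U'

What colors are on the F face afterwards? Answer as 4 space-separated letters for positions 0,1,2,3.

Answer: R R G W

Derivation:
After move 1 (R'): R=RRRR U=WBWB F=GWGW D=YGYG B=YBYB
After move 2 (U'): U=BBWW F=OOGW R=GWRR B=RRYB L=YBOO
After move 3 (U'): U=BWBW F=YBGW R=OORR B=GWYB L=RROO
After move 4 (U'): U=WWBB F=RRGW R=YBRR B=OOYB L=GWOO
Query: F face = RRGW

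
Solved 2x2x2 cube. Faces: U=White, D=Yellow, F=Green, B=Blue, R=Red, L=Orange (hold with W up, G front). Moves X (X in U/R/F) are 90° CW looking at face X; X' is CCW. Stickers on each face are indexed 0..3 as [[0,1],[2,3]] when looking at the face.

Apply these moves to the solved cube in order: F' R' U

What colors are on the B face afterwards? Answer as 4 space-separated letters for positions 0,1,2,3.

Answer: O W O B

Derivation:
After move 1 (F'): F=GGGG U=WWRR R=YRYR D=OOYY L=OWOW
After move 2 (R'): R=RRYY U=WBRB F=GWGR D=OGYG B=YBOB
After move 3 (U): U=RWBB F=RRGR R=YBYY B=OWOB L=GWOW
Query: B face = OWOB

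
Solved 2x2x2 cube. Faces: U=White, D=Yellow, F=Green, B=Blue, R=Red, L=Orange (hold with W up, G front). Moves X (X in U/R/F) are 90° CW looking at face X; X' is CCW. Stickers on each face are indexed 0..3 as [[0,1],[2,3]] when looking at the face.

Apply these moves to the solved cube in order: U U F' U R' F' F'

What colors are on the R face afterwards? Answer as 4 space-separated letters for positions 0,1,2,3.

After move 1 (U): U=WWWW F=RRGG R=BBRR B=OOBB L=GGOO
After move 2 (U): U=WWWW F=BBGG R=OORR B=GGBB L=RROO
After move 3 (F'): F=BGBG U=WWOR R=YOYR D=ROYY L=RWOW
After move 4 (U): U=OWRW F=YOBG R=GGYR B=RWBB L=BGOW
After move 5 (R'): R=GRGY U=OBRR F=YWBW D=ROYG B=YWOB
After move 6 (F'): F=WWYB U=OBGG R=ORRY D=GWYG L=BROR
After move 7 (F'): F=WBWY U=OBOR R=WRGY D=RRYG L=BGOG
Query: R face = WRGY

Answer: W R G Y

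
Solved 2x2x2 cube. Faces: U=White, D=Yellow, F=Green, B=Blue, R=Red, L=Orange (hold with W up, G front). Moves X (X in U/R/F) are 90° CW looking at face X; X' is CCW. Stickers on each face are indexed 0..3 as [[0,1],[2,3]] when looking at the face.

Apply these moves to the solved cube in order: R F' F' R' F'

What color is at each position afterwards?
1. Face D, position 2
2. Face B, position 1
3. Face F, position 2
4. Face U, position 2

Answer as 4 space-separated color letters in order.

Answer: Y B Y R

Derivation:
After move 1 (R): R=RRRR U=WGWG F=GYGY D=YBYB B=WBWB
After move 2 (F'): F=YYGG U=WGRR R=BRYR D=OOYB L=OGOW
After move 3 (F'): F=YGYG U=WGBY R=OROR D=GWYB L=OROR
After move 4 (R'): R=RROO U=WWBW F=YGYY D=GGYG B=BBWB
After move 5 (F'): F=GYYY U=WWRO R=GRGO D=RRYG L=OWOB
Query 1: D[2] = Y
Query 2: B[1] = B
Query 3: F[2] = Y
Query 4: U[2] = R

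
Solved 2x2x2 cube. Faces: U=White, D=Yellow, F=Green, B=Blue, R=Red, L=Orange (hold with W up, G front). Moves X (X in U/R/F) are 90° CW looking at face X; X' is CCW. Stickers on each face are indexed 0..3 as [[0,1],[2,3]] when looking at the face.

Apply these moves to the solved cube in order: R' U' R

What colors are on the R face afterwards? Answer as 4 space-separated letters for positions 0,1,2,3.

Answer: R G R W

Derivation:
After move 1 (R'): R=RRRR U=WBWB F=GWGW D=YGYG B=YBYB
After move 2 (U'): U=BBWW F=OOGW R=GWRR B=RRYB L=YBOO
After move 3 (R): R=RGRW U=BOWW F=OGGG D=YYYR B=WRBB
Query: R face = RGRW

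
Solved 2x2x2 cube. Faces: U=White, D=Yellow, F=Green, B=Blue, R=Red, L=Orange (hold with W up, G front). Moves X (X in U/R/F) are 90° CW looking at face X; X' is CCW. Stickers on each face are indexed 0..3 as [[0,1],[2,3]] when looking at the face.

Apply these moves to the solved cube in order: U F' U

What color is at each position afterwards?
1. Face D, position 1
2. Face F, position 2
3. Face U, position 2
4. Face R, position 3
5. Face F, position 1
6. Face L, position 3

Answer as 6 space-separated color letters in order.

After move 1 (U): U=WWWW F=RRGG R=BBRR B=OOBB L=GGOO
After move 2 (F'): F=RGRG U=WWBR R=YBYR D=GOYY L=GWOW
After move 3 (U): U=BWRW F=YBRG R=OOYR B=GWBB L=RGOW
Query 1: D[1] = O
Query 2: F[2] = R
Query 3: U[2] = R
Query 4: R[3] = R
Query 5: F[1] = B
Query 6: L[3] = W

Answer: O R R R B W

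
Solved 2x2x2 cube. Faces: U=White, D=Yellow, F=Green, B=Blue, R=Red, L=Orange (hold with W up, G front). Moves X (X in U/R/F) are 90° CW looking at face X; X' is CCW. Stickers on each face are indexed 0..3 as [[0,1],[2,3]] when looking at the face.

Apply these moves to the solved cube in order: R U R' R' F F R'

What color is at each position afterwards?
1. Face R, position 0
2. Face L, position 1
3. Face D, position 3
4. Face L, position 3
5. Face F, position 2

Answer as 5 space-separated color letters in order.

Answer: R B R R W

Derivation:
After move 1 (R): R=RRRR U=WGWG F=GYGY D=YBYB B=WBWB
After move 2 (U): U=WWGG F=RRGY R=WBRR B=OOWB L=GYOO
After move 3 (R'): R=BRWR U=WWGO F=RWGG D=YRYY B=BOBB
After move 4 (R'): R=RRBW U=WBGB F=RWGO D=YWYG B=YORB
After move 5 (F): F=GROW U=WBOY R=GRBW D=BRYG L=GYOW
After move 6 (F): F=OGWR U=WBWY R=ORYW D=BGYG L=GBOR
After move 7 (R'): R=RWOY U=WRWY F=OBWY D=BGYR B=GOGB
Query 1: R[0] = R
Query 2: L[1] = B
Query 3: D[3] = R
Query 4: L[3] = R
Query 5: F[2] = W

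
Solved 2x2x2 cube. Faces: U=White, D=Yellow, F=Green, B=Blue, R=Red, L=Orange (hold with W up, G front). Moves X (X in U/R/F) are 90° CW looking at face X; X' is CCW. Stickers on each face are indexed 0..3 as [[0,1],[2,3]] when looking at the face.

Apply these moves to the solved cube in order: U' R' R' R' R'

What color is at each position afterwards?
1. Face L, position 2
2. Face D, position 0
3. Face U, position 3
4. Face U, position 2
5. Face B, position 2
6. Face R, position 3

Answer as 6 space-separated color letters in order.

After move 1 (U'): U=WWWW F=OOGG R=GGRR B=RRBB L=BBOO
After move 2 (R'): R=GRGR U=WBWR F=OWGW D=YOYG B=YRYB
After move 3 (R'): R=RRGG U=WYWY F=OBGR D=YWYW B=GROB
After move 4 (R'): R=RGRG U=WOWG F=OYGY D=YBYR B=WRWB
After move 5 (R'): R=GGRR U=WWWW F=OOGG D=YYYY B=RRBB
Query 1: L[2] = O
Query 2: D[0] = Y
Query 3: U[3] = W
Query 4: U[2] = W
Query 5: B[2] = B
Query 6: R[3] = R

Answer: O Y W W B R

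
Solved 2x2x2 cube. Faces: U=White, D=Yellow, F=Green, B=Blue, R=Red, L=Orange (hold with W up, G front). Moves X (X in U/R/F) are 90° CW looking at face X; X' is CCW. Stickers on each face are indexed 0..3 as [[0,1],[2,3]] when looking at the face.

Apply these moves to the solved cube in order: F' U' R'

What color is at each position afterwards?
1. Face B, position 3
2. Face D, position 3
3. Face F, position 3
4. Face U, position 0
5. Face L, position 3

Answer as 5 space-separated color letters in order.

Answer: B G R W W

Derivation:
After move 1 (F'): F=GGGG U=WWRR R=YRYR D=OOYY L=OWOW
After move 2 (U'): U=WRWR F=OWGG R=GGYR B=YRBB L=BBOW
After move 3 (R'): R=GRGY U=WBWY F=ORGR D=OWYG B=YROB
Query 1: B[3] = B
Query 2: D[3] = G
Query 3: F[3] = R
Query 4: U[0] = W
Query 5: L[3] = W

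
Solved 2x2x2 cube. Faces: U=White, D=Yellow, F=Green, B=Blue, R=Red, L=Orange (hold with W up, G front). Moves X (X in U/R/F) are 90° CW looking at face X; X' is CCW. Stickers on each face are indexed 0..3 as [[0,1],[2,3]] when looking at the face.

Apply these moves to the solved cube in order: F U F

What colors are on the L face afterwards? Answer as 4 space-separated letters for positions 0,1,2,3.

Answer: G R O R

Derivation:
After move 1 (F): F=GGGG U=WWOO R=WRWR D=RRYY L=OYOY
After move 2 (U): U=OWOW F=WRGG R=BBWR B=OYBB L=GGOY
After move 3 (F): F=GWGR U=OWYG R=OBWR D=WBYY L=GROR
Query: L face = GROR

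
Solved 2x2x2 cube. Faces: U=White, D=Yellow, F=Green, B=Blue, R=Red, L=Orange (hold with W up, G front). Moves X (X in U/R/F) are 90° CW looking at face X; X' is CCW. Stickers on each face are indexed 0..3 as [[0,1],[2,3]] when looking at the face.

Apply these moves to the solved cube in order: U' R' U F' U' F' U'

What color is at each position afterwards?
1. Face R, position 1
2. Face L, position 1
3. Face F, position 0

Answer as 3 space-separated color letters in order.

After move 1 (U'): U=WWWW F=OOGG R=GGRR B=RRBB L=BBOO
After move 2 (R'): R=GRGR U=WBWR F=OWGW D=YOYG B=YRYB
After move 3 (U): U=WWRB F=GRGW R=YRGR B=BBYB L=OWOO
After move 4 (F'): F=RWGG U=WWYG R=ORYR D=WOYG L=OBOR
After move 5 (U'): U=WGWY F=OBGG R=RWYR B=ORYB L=BBOR
After move 6 (F'): F=BGOG U=WGRY R=OWWR D=BRYG L=BYOW
After move 7 (U'): U=GYWR F=BYOG R=BGWR B=OWYB L=OROW
Query 1: R[1] = G
Query 2: L[1] = R
Query 3: F[0] = B

Answer: G R B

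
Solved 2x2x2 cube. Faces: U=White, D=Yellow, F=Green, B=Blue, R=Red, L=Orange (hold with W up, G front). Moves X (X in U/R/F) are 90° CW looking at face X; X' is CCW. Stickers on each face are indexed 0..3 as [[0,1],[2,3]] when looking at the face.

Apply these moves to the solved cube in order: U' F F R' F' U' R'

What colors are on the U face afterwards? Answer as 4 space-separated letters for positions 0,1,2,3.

After move 1 (U'): U=WWWW F=OOGG R=GGRR B=RRBB L=BBOO
After move 2 (F): F=GOGO U=WWOB R=WGWR D=RGYY L=BYOY
After move 3 (F): F=GGOO U=WWYY R=OGBR D=WWYY L=BROG
After move 4 (R'): R=GROB U=WBYR F=GWOY D=WGYO B=YRWB
After move 5 (F'): F=WYGO U=WBGO R=GRWB D=RGYO L=BROY
After move 6 (U'): U=BOWG F=BRGO R=WYWB B=GRWB L=YROY
After move 7 (R'): R=YBWW U=BWWG F=BOGG D=RRYO B=ORGB
Query: U face = BWWG

Answer: B W W G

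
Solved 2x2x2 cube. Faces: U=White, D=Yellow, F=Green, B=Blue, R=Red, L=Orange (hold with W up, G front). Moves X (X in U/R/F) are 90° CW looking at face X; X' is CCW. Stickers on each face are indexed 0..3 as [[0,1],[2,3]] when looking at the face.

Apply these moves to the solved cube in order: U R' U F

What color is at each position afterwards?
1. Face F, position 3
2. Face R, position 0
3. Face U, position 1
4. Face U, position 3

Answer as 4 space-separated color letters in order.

Answer: R O W W

Derivation:
After move 1 (U): U=WWWW F=RRGG R=BBRR B=OOBB L=GGOO
After move 2 (R'): R=BRBR U=WBWO F=RWGW D=YRYG B=YOYB
After move 3 (U): U=WWOB F=BRGW R=YOBR B=GGYB L=RWOO
After move 4 (F): F=GBWR U=WWOW R=OOBR D=BYYG L=RYOR
Query 1: F[3] = R
Query 2: R[0] = O
Query 3: U[1] = W
Query 4: U[3] = W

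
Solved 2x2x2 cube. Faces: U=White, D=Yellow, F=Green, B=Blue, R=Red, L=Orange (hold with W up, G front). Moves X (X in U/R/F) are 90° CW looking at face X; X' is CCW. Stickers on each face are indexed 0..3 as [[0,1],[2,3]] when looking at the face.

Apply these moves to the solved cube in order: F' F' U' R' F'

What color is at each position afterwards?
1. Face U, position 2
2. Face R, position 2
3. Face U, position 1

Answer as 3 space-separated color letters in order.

After move 1 (F'): F=GGGG U=WWRR R=YRYR D=OOYY L=OWOW
After move 2 (F'): F=GGGG U=WWYY R=OROR D=WWYY L=OROR
After move 3 (U'): U=WYWY F=ORGG R=GGOR B=ORBB L=BBOR
After move 4 (R'): R=GRGO U=WBWO F=OYGY D=WRYG B=YRWB
After move 5 (F'): F=YYOG U=WBGG R=RRWO D=BRYG L=BOOW
Query 1: U[2] = G
Query 2: R[2] = W
Query 3: U[1] = B

Answer: G W B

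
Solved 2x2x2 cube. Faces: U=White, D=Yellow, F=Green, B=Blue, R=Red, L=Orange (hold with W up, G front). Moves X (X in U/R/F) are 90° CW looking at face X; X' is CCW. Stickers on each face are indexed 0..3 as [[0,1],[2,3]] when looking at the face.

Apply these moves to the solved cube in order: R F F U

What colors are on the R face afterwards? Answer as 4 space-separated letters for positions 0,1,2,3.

After move 1 (R): R=RRRR U=WGWG F=GYGY D=YBYB B=WBWB
After move 2 (F): F=GGYY U=WGOO R=WRGR D=RRYB L=OYOB
After move 3 (F): F=YGYG U=WGBY R=OROR D=GWYB L=OROR
After move 4 (U): U=BWYG F=ORYG R=WBOR B=ORWB L=YGOR
Query: R face = WBOR

Answer: W B O R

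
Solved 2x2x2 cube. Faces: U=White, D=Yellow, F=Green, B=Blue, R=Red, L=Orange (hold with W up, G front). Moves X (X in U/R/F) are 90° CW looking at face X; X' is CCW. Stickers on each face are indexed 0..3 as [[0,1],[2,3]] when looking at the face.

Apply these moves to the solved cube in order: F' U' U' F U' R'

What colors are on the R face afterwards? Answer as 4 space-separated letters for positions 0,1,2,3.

After move 1 (F'): F=GGGG U=WWRR R=YRYR D=OOYY L=OWOW
After move 2 (U'): U=WRWR F=OWGG R=GGYR B=YRBB L=BBOW
After move 3 (U'): U=RRWW F=BBGG R=OWYR B=GGBB L=YROW
After move 4 (F): F=GBGB U=RRWR R=WWWR D=YOYY L=YOOO
After move 5 (U'): U=RRRW F=YOGB R=GBWR B=WWBB L=GGOO
After move 6 (R'): R=BRGW U=RBRW F=YRGW D=YOYB B=YWOB
Query: R face = BRGW

Answer: B R G W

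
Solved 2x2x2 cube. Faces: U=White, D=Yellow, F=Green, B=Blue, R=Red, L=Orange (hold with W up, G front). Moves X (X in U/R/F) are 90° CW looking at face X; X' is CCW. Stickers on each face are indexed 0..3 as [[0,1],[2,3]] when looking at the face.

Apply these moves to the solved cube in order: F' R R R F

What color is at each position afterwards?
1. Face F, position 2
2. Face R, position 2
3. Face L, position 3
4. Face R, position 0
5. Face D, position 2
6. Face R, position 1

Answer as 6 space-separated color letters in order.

Answer: R B G R Y R

Derivation:
After move 1 (F'): F=GGGG U=WWRR R=YRYR D=OOYY L=OWOW
After move 2 (R): R=YYRR U=WGRG F=GOGY D=OBYB B=RBWB
After move 3 (R): R=RYRY U=WORY F=GBGB D=OWYR B=GBGB
After move 4 (R): R=RRYY U=WBRB F=GWGR D=OGYG B=YBOB
After move 5 (F): F=GGRW U=WBWW R=RRBY D=YRYG L=OOOG
Query 1: F[2] = R
Query 2: R[2] = B
Query 3: L[3] = G
Query 4: R[0] = R
Query 5: D[2] = Y
Query 6: R[1] = R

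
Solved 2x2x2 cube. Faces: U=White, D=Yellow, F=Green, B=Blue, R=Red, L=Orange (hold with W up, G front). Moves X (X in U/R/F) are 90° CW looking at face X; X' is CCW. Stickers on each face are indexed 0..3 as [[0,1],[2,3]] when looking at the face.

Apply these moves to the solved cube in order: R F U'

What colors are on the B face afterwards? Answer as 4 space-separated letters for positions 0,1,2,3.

After move 1 (R): R=RRRR U=WGWG F=GYGY D=YBYB B=WBWB
After move 2 (F): F=GGYY U=WGOO R=WRGR D=RRYB L=OYOB
After move 3 (U'): U=GOWO F=OYYY R=GGGR B=WRWB L=WBOB
Query: B face = WRWB

Answer: W R W B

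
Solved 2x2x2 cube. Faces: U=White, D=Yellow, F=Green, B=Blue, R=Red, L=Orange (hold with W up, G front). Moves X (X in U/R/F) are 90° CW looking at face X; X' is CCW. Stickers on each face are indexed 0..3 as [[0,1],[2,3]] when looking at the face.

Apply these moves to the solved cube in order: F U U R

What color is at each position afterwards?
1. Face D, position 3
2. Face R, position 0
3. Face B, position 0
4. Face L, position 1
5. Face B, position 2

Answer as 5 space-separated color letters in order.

Answer: G W W R O

Derivation:
After move 1 (F): F=GGGG U=WWOO R=WRWR D=RRYY L=OYOY
After move 2 (U): U=OWOW F=WRGG R=BBWR B=OYBB L=GGOY
After move 3 (U): U=OOWW F=BBGG R=OYWR B=GGBB L=WROY
After move 4 (R): R=WORY U=OBWG F=BRGY D=RBYG B=WGOB
Query 1: D[3] = G
Query 2: R[0] = W
Query 3: B[0] = W
Query 4: L[1] = R
Query 5: B[2] = O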